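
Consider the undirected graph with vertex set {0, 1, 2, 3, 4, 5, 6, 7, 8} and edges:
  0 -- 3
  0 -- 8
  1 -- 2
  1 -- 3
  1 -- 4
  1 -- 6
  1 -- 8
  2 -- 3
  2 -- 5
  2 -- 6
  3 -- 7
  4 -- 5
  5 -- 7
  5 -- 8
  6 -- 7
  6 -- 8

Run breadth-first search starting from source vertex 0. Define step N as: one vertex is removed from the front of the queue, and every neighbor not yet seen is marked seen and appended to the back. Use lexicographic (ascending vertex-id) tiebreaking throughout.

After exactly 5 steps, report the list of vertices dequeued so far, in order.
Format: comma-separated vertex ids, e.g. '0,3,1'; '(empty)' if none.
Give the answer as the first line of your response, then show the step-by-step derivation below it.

0,3,8,1,2

step 1: dequeue 0; queue=[3,8]; order=0
step 2: dequeue 3; queue=[8,1,2,7]; order=0,3
step 3: dequeue 8; queue=[1,2,7,5,6]; order=0,3,8
step 4: dequeue 1; queue=[2,7,5,6,4]; order=0,3,8,1
step 5: dequeue 2; queue=[7,5,6,4]; order=0,3,8,1,2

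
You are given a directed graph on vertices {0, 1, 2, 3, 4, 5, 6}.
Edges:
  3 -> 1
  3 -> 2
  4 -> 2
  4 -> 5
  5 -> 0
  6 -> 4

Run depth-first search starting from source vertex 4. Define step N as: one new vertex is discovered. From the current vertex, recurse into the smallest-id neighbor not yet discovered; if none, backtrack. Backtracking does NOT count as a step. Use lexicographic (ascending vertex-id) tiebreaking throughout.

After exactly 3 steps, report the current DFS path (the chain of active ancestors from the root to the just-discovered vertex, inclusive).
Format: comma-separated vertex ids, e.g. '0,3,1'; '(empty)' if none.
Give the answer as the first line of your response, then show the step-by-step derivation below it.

4,5

step 1: discover 4; path=4; order=4
step 2: discover 2; path=4>2; order=4,2
step 3: discover 5; path=4>5; order=4,2,5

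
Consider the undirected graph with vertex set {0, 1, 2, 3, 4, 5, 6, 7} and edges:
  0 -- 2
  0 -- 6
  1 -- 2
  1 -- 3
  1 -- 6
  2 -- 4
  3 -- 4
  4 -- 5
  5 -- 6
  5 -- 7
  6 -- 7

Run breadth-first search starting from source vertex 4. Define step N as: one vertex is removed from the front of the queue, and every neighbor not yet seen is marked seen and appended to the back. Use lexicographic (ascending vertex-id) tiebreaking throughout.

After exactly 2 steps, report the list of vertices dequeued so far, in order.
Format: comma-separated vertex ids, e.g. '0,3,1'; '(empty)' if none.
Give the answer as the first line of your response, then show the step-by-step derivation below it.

4,2

step 1: dequeue 4; queue=[2,3,5]; order=4
step 2: dequeue 2; queue=[3,5,0,1]; order=4,2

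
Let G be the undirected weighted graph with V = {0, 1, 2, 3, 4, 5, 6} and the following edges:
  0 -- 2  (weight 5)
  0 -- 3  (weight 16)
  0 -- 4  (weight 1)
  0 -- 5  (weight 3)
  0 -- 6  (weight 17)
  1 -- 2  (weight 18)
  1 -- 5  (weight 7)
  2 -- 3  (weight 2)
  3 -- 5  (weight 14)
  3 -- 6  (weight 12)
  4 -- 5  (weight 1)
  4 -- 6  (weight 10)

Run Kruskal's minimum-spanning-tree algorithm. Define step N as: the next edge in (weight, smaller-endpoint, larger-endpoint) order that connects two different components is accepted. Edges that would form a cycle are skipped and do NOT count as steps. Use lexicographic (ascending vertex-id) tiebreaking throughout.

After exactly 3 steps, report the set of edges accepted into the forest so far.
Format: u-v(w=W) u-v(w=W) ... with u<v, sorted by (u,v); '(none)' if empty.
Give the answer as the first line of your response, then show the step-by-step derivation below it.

0-4(w=1) 2-3(w=2) 4-5(w=1)

step 1: add edge 0-4 (w=1); MST = {0-4(w=1)}
step 2: add edge 4-5 (w=1); MST = {0-4(w=1) 4-5(w=1)}
step 3: add edge 2-3 (w=2); MST = {0-4(w=1) 2-3(w=2) 4-5(w=1)}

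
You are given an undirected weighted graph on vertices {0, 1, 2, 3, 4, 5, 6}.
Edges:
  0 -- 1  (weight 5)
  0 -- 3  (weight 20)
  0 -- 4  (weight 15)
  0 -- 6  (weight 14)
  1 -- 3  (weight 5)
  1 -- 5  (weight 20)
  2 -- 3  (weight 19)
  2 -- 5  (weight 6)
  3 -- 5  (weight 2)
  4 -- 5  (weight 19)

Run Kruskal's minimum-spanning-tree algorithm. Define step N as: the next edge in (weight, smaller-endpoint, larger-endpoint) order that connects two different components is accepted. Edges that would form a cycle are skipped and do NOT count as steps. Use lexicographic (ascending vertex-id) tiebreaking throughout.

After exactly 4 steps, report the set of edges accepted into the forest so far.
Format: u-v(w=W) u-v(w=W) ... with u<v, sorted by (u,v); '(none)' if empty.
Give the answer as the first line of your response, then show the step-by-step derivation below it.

0-1(w=5) 1-3(w=5) 2-5(w=6) 3-5(w=2)

step 1: add edge 3-5 (w=2); MST = {3-5(w=2)}
step 2: add edge 0-1 (w=5); MST = {0-1(w=5) 3-5(w=2)}
step 3: add edge 1-3 (w=5); MST = {0-1(w=5) 1-3(w=5) 3-5(w=2)}
step 4: add edge 2-5 (w=6); MST = {0-1(w=5) 1-3(w=5) 2-5(w=6) 3-5(w=2)}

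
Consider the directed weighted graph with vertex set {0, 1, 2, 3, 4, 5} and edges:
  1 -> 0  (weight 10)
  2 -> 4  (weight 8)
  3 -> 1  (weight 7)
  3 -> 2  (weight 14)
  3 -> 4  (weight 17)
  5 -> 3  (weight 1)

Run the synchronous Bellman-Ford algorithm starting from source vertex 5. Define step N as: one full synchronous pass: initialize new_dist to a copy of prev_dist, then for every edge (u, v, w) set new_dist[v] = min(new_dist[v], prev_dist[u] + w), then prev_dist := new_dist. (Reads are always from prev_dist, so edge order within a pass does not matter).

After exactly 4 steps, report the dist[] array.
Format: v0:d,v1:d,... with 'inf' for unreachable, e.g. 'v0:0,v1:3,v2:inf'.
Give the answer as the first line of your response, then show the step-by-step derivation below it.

v0:18,v1:8,v2:15,v3:1,v4:18,v5:0

step 1: dist = v0:inf,v1:inf,v2:inf,v3:1,v4:inf,v5:0
step 2: dist = v0:inf,v1:8,v2:15,v3:1,v4:18,v5:0
step 3: dist = v0:18,v1:8,v2:15,v3:1,v4:18,v5:0
step 4: dist = v0:18,v1:8,v2:15,v3:1,v4:18,v5:0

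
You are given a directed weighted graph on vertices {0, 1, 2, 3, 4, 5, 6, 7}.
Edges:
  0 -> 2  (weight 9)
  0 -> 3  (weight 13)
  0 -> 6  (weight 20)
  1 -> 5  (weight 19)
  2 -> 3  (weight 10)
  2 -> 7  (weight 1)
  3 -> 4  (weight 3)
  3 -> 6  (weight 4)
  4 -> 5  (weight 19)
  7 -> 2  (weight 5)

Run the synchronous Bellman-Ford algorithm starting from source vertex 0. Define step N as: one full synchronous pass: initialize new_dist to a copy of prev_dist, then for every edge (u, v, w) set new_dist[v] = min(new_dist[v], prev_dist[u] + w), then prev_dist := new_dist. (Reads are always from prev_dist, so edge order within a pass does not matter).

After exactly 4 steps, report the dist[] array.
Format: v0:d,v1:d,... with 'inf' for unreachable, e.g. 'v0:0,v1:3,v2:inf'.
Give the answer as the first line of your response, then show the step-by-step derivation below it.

v0:0,v1:inf,v2:9,v3:13,v4:16,v5:35,v6:17,v7:10

step 1: dist = v0:0,v1:inf,v2:9,v3:13,v4:inf,v5:inf,v6:20,v7:inf
step 2: dist = v0:0,v1:inf,v2:9,v3:13,v4:16,v5:inf,v6:17,v7:10
step 3: dist = v0:0,v1:inf,v2:9,v3:13,v4:16,v5:35,v6:17,v7:10
step 4: dist = v0:0,v1:inf,v2:9,v3:13,v4:16,v5:35,v6:17,v7:10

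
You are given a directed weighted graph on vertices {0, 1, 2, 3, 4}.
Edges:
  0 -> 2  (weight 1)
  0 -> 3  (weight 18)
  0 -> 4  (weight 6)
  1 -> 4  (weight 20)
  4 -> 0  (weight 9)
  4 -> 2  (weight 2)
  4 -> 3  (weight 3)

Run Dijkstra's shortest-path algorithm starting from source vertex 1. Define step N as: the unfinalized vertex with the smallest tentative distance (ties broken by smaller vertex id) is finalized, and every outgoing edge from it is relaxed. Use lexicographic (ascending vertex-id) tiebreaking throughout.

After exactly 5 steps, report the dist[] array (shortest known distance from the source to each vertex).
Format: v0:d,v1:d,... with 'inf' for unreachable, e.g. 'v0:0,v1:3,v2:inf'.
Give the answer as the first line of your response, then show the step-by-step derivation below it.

v0:29,v1:0,v2:22,v3:23,v4:20

step 1: dist = v0:inf,v1:0,v2:inf,v3:inf,v4:20
step 2: dist = v0:29,v1:0,v2:22,v3:23,v4:20
step 3: dist = v0:29,v1:0,v2:22,v3:23,v4:20
step 4: dist = v0:29,v1:0,v2:22,v3:23,v4:20
step 5: dist = v0:29,v1:0,v2:22,v3:23,v4:20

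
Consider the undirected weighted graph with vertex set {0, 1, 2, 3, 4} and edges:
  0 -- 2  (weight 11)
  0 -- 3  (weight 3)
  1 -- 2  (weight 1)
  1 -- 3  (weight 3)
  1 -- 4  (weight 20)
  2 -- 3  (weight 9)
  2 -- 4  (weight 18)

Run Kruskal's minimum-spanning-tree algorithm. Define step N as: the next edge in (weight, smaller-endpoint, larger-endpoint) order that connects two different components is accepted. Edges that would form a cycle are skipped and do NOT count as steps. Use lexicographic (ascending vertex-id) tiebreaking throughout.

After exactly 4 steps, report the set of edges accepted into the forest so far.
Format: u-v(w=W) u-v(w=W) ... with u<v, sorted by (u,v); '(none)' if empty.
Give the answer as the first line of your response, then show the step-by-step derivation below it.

0-3(w=3) 1-2(w=1) 1-3(w=3) 2-4(w=18)

step 1: add edge 1-2 (w=1); MST = {1-2(w=1)}
step 2: add edge 0-3 (w=3); MST = {0-3(w=3) 1-2(w=1)}
step 3: add edge 1-3 (w=3); MST = {0-3(w=3) 1-2(w=1) 1-3(w=3)}
step 4: add edge 2-4 (w=18); MST = {0-3(w=3) 1-2(w=1) 1-3(w=3) 2-4(w=18)}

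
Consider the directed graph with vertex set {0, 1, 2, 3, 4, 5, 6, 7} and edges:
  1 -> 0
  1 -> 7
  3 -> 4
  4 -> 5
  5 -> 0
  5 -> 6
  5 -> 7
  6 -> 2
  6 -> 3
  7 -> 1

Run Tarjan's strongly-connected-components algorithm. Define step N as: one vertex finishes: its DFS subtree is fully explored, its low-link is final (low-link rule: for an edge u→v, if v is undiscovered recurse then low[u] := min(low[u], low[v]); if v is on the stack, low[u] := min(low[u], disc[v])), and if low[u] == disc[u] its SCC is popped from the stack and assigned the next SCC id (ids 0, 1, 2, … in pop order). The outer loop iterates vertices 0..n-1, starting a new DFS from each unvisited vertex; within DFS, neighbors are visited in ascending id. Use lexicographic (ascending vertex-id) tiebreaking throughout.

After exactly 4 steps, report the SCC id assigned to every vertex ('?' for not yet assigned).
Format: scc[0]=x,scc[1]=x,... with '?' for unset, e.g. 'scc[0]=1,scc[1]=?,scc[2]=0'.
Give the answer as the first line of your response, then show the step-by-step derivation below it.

scc[0]=0,scc[1]=1,scc[2]=2,scc[3]=?,scc[4]=?,scc[5]=?,scc[6]=?,scc[7]=1

step 1: low=(low[0]=0,low[1]=?,low[2]=?,low[3]=?,low[4]=?,low[5]=?,low[6]=?,low[7]=?); scc=(scc[0]=0,scc[1]=?,scc[2]=?,scc[3]=?,scc[4]=?,scc[5]=?,scc[6]=?,scc[7]=?)
step 2: low=(low[0]=0,low[1]=1,low[2]=?,low[3]=?,low[4]=?,low[5]=?,low[6]=?,low[7]=1); scc=(scc[0]=0,scc[1]=?,scc[2]=?,scc[3]=?,scc[4]=?,scc[5]=?,scc[6]=?,scc[7]=?)
step 3: low=(low[0]=0,low[1]=1,low[2]=?,low[3]=?,low[4]=?,low[5]=?,low[6]=?,low[7]=1); scc=(scc[0]=0,scc[1]=1,scc[2]=?,scc[3]=?,scc[4]=?,scc[5]=?,scc[6]=?,scc[7]=1)
step 4: low=(low[0]=0,low[1]=1,low[2]=3,low[3]=?,low[4]=?,low[5]=?,low[6]=?,low[7]=1); scc=(scc[0]=0,scc[1]=1,scc[2]=2,scc[3]=?,scc[4]=?,scc[5]=?,scc[6]=?,scc[7]=1)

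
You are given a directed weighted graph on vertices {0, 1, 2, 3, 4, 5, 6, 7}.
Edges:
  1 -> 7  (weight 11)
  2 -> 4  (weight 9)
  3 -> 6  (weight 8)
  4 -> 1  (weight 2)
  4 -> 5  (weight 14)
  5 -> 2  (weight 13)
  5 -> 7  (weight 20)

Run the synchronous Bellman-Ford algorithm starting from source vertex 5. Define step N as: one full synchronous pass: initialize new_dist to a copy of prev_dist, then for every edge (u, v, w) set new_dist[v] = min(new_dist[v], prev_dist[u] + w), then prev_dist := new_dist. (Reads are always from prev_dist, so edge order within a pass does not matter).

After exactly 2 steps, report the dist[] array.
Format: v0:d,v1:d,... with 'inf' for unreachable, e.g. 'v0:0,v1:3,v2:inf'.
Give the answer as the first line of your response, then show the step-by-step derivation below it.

v0:inf,v1:inf,v2:13,v3:inf,v4:22,v5:0,v6:inf,v7:20

step 1: dist = v0:inf,v1:inf,v2:13,v3:inf,v4:inf,v5:0,v6:inf,v7:20
step 2: dist = v0:inf,v1:inf,v2:13,v3:inf,v4:22,v5:0,v6:inf,v7:20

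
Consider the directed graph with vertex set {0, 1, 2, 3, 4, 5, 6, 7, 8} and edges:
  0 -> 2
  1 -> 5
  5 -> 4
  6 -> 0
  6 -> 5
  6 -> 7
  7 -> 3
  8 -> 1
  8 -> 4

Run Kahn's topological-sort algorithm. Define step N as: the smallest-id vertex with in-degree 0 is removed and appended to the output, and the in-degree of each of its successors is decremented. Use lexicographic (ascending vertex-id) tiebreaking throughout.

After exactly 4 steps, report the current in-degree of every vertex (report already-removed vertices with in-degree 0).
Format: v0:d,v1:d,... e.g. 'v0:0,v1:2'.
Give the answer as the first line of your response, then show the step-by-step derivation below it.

v0:0,v1:1,v2:0,v3:0,v4:2,v5:1,v6:0,v7:0,v8:0

step 1: output 6; order=[6]; indeg=(0,1,1,1,2,1,0,0,0)
step 2: output 0; order=[6,0]; indeg=(0,1,0,1,2,1,0,0,0)
step 3: output 2; order=[6,0,2]; indeg=(0,1,0,1,2,1,0,0,0)
step 4: output 7; order=[6,0,2,7]; indeg=(0,1,0,0,2,1,0,0,0)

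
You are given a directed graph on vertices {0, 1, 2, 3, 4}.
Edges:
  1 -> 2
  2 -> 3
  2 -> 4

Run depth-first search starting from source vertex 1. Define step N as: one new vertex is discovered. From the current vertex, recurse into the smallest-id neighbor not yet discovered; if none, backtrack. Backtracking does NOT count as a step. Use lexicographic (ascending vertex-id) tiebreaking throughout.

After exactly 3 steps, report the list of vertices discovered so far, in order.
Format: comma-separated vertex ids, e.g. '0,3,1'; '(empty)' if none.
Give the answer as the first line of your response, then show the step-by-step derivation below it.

1,2,3

step 1: discover 1; path=1; order=1
step 2: discover 2; path=1>2; order=1,2
step 3: discover 3; path=1>2>3; order=1,2,3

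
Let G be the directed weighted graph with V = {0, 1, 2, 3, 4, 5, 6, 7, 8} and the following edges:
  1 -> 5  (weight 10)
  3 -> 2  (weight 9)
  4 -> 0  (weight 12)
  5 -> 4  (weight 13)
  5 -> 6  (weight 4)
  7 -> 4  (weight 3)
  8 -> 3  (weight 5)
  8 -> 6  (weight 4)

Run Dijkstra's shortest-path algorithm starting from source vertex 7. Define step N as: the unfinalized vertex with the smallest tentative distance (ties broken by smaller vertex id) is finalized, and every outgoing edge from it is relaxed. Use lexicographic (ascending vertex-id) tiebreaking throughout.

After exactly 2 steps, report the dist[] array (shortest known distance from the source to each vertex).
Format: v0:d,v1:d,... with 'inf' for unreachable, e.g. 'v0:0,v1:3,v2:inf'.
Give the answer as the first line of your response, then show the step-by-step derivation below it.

v0:15,v1:inf,v2:inf,v3:inf,v4:3,v5:inf,v6:inf,v7:0,v8:inf

step 1: dist = v0:inf,v1:inf,v2:inf,v3:inf,v4:3,v5:inf,v6:inf,v7:0,v8:inf
step 2: dist = v0:15,v1:inf,v2:inf,v3:inf,v4:3,v5:inf,v6:inf,v7:0,v8:inf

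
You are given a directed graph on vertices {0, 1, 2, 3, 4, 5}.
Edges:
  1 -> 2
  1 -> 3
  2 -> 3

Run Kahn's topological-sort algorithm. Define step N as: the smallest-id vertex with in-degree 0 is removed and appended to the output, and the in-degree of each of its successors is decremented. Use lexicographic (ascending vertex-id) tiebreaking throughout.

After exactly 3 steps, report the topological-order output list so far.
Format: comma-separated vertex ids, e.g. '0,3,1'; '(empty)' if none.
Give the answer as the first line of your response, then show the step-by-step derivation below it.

0,1,2

step 1: output 0; order=[0]; indeg=(0,0,1,2,0,0)
step 2: output 1; order=[0,1]; indeg=(0,0,0,1,0,0)
step 3: output 2; order=[0,1,2]; indeg=(0,0,0,0,0,0)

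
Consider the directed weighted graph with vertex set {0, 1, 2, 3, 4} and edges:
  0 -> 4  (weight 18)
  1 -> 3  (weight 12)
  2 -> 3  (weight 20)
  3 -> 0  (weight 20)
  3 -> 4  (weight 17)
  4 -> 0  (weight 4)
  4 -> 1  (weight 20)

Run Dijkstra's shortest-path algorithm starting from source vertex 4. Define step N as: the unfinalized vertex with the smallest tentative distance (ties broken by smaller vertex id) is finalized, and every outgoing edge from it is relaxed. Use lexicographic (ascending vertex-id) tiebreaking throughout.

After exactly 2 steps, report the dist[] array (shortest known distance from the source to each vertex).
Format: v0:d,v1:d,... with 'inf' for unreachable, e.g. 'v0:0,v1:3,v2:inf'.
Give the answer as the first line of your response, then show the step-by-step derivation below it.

v0:4,v1:20,v2:inf,v3:inf,v4:0

step 1: dist = v0:4,v1:20,v2:inf,v3:inf,v4:0
step 2: dist = v0:4,v1:20,v2:inf,v3:inf,v4:0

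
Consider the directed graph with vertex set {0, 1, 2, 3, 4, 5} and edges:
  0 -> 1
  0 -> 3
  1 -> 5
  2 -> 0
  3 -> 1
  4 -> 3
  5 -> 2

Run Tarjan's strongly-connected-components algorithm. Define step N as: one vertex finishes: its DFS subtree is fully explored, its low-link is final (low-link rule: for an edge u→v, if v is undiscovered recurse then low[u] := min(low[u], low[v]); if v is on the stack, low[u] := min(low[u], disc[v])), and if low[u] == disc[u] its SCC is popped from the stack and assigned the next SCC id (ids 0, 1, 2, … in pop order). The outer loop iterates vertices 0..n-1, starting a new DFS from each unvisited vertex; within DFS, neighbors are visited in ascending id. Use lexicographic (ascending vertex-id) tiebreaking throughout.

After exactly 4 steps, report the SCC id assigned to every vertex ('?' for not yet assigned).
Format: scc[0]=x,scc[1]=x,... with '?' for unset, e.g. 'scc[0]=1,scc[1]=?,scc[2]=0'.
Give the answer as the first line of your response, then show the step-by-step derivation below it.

scc[0]=?,scc[1]=?,scc[2]=?,scc[3]=?,scc[4]=?,scc[5]=?

step 1: low=(low[0]=0,low[1]=1,low[2]=0,low[3]=?,low[4]=?,low[5]=2); scc=(scc[0]=?,scc[1]=?,scc[2]=?,scc[3]=?,scc[4]=?,scc[5]=?)
step 2: low=(low[0]=0,low[1]=1,low[2]=0,low[3]=?,low[4]=?,low[5]=0); scc=(scc[0]=?,scc[1]=?,scc[2]=?,scc[3]=?,scc[4]=?,scc[5]=?)
step 3: low=(low[0]=0,low[1]=0,low[2]=0,low[3]=?,low[4]=?,low[5]=0); scc=(scc[0]=?,scc[1]=?,scc[2]=?,scc[3]=?,scc[4]=?,scc[5]=?)
step 4: low=(low[0]=0,low[1]=0,low[2]=0,low[3]=1,low[4]=?,low[5]=0); scc=(scc[0]=?,scc[1]=?,scc[2]=?,scc[3]=?,scc[4]=?,scc[5]=?)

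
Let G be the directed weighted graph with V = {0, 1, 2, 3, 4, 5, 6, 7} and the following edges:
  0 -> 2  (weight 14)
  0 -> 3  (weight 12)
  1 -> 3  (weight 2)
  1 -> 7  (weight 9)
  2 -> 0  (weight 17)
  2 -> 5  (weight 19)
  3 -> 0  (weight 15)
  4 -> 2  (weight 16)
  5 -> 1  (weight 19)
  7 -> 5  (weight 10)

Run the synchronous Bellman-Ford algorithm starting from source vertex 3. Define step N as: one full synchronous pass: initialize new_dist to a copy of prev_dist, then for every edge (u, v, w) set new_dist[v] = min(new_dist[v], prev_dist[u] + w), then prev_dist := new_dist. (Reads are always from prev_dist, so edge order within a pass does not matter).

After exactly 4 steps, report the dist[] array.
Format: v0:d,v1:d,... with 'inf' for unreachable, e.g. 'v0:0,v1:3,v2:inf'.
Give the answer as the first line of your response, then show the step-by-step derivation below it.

v0:15,v1:67,v2:29,v3:0,v4:inf,v5:48,v6:inf,v7:inf

step 1: dist = v0:15,v1:inf,v2:inf,v3:0,v4:inf,v5:inf,v6:inf,v7:inf
step 2: dist = v0:15,v1:inf,v2:29,v3:0,v4:inf,v5:inf,v6:inf,v7:inf
step 3: dist = v0:15,v1:inf,v2:29,v3:0,v4:inf,v5:48,v6:inf,v7:inf
step 4: dist = v0:15,v1:67,v2:29,v3:0,v4:inf,v5:48,v6:inf,v7:inf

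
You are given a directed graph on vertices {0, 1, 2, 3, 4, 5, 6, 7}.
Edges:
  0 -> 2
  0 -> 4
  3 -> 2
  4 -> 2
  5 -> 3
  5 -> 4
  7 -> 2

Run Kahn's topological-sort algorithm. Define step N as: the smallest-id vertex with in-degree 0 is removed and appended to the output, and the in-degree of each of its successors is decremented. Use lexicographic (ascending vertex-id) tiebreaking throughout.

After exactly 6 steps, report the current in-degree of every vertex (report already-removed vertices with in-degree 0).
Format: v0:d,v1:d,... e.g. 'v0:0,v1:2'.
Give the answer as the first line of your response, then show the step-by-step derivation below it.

v0:0,v1:0,v2:1,v3:0,v4:0,v5:0,v6:0,v7:0

step 1: output 0; order=[0]; indeg=(0,0,3,1,1,0,0,0)
step 2: output 1; order=[0,1]; indeg=(0,0,3,1,1,0,0,0)
step 3: output 5; order=[0,1,5]; indeg=(0,0,3,0,0,0,0,0)
step 4: output 3; order=[0,1,5,3]; indeg=(0,0,2,0,0,0,0,0)
step 5: output 4; order=[0,1,5,3,4]; indeg=(0,0,1,0,0,0,0,0)
step 6: output 6; order=[0,1,5,3,4,6]; indeg=(0,0,1,0,0,0,0,0)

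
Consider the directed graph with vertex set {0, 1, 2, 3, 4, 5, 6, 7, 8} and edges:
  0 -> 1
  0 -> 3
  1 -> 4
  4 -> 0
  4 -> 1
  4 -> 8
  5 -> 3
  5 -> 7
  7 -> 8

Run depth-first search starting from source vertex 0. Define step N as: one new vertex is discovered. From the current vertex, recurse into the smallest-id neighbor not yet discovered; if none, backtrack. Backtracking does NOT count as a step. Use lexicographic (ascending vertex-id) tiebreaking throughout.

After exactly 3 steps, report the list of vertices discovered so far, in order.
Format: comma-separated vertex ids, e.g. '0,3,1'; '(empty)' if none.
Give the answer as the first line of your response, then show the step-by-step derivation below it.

0,1,4

step 1: discover 0; path=0; order=0
step 2: discover 1; path=0>1; order=0,1
step 3: discover 4; path=0>1>4; order=0,1,4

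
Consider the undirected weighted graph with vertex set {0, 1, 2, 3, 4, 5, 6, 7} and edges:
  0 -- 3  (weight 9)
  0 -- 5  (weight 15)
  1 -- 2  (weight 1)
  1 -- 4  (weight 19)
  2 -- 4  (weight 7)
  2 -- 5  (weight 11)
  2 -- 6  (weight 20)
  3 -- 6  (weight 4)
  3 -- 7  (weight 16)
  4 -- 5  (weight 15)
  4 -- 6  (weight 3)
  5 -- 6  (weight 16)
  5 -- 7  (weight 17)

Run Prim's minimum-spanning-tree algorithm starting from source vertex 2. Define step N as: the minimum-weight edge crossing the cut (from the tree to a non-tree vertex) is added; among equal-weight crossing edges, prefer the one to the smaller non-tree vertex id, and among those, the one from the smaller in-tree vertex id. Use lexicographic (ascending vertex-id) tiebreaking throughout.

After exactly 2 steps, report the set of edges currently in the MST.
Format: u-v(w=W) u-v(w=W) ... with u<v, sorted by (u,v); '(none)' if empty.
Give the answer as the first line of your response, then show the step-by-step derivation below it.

1-2(w=1) 2-4(w=7)

step 1: add edge 1-2 (w=1); MST = {1-2(w=1)}
step 2: add edge 2-4 (w=7); MST = {1-2(w=1) 2-4(w=7)}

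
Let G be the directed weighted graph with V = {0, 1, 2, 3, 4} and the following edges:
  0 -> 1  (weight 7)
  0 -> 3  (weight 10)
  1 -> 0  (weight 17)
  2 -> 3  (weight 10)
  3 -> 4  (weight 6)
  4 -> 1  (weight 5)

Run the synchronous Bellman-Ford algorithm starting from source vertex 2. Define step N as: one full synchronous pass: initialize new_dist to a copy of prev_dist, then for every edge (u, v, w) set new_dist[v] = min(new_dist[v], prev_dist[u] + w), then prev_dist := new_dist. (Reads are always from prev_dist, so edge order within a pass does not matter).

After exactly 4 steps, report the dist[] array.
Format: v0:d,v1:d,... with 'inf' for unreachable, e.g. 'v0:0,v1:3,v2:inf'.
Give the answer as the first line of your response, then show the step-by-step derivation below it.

v0:38,v1:21,v2:0,v3:10,v4:16

step 1: dist = v0:inf,v1:inf,v2:0,v3:10,v4:inf
step 2: dist = v0:inf,v1:inf,v2:0,v3:10,v4:16
step 3: dist = v0:inf,v1:21,v2:0,v3:10,v4:16
step 4: dist = v0:38,v1:21,v2:0,v3:10,v4:16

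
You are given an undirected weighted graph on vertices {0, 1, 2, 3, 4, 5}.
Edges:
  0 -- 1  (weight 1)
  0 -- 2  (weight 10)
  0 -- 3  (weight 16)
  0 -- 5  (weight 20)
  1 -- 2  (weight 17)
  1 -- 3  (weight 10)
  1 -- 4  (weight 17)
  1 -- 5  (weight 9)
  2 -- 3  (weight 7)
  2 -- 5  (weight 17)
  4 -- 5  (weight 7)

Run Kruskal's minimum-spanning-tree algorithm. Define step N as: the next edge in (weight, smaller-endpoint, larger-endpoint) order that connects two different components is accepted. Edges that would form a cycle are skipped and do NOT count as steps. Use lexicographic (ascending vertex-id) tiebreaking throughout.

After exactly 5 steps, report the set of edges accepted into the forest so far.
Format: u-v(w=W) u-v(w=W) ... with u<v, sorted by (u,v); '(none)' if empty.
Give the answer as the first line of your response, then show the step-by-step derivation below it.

0-1(w=1) 0-2(w=10) 1-5(w=9) 2-3(w=7) 4-5(w=7)

step 1: add edge 0-1 (w=1); MST = {0-1(w=1)}
step 2: add edge 2-3 (w=7); MST = {0-1(w=1) 2-3(w=7)}
step 3: add edge 4-5 (w=7); MST = {0-1(w=1) 2-3(w=7) 4-5(w=7)}
step 4: add edge 1-5 (w=9); MST = {0-1(w=1) 1-5(w=9) 2-3(w=7) 4-5(w=7)}
step 5: add edge 0-2 (w=10); MST = {0-1(w=1) 0-2(w=10) 1-5(w=9) 2-3(w=7) 4-5(w=7)}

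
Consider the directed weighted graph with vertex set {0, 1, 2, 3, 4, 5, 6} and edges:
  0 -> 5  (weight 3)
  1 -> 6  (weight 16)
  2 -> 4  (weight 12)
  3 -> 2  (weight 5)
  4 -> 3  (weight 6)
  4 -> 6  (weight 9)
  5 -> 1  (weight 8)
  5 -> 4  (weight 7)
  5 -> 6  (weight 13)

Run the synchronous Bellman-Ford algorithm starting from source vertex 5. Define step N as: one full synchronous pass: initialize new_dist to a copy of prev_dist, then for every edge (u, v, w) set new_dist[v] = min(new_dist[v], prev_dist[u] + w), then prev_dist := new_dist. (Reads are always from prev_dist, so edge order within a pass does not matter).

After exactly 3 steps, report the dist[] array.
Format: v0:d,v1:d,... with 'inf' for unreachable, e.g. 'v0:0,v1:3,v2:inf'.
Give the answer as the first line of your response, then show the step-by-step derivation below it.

v0:inf,v1:8,v2:18,v3:13,v4:7,v5:0,v6:13

step 1: dist = v0:inf,v1:8,v2:inf,v3:inf,v4:7,v5:0,v6:13
step 2: dist = v0:inf,v1:8,v2:inf,v3:13,v4:7,v5:0,v6:13
step 3: dist = v0:inf,v1:8,v2:18,v3:13,v4:7,v5:0,v6:13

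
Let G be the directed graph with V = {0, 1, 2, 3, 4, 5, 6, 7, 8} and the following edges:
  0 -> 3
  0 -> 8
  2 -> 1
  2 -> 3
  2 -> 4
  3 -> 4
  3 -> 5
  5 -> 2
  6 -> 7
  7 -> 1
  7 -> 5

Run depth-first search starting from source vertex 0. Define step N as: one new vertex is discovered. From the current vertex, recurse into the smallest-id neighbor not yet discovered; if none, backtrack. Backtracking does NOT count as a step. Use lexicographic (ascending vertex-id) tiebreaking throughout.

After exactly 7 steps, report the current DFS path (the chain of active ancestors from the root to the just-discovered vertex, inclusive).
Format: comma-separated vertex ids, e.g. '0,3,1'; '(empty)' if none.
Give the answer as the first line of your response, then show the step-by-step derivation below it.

0,8

step 1: discover 0; path=0; order=0
step 2: discover 3; path=0>3; order=0,3
step 3: discover 4; path=0>3>4; order=0,3,4
step 4: discover 5; path=0>3>5; order=0,3,4,5
step 5: discover 2; path=0>3>5>2; order=0,3,4,5,2
step 6: discover 1; path=0>3>5>2>1; order=0,3,4,5,2,1
step 7: discover 8; path=0>8; order=0,3,4,5,2,1,8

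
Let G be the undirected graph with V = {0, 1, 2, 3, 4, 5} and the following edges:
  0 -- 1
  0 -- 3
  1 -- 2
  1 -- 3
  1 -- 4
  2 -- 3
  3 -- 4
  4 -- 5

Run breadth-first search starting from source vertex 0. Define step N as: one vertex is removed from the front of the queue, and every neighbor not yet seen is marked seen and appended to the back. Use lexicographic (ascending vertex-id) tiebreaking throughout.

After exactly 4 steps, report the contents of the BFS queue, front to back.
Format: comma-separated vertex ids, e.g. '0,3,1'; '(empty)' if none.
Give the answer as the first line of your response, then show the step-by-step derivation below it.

4

step 1: dequeue 0; queue=[1,3]; order=0
step 2: dequeue 1; queue=[3,2,4]; order=0,1
step 3: dequeue 3; queue=[2,4]; order=0,1,3
step 4: dequeue 2; queue=[4]; order=0,1,3,2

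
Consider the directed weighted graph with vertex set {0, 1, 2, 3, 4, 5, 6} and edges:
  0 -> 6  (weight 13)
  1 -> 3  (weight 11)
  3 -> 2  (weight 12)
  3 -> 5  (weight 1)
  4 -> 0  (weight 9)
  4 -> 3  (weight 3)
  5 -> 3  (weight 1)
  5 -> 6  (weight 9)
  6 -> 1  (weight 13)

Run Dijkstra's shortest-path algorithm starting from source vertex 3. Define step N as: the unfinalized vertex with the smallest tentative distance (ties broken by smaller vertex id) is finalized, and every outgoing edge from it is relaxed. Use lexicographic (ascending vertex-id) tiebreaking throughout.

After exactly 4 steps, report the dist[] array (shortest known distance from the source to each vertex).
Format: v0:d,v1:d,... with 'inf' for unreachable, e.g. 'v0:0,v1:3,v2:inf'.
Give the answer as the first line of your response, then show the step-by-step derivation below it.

v0:inf,v1:23,v2:12,v3:0,v4:inf,v5:1,v6:10

step 1: dist = v0:inf,v1:inf,v2:12,v3:0,v4:inf,v5:1,v6:inf
step 2: dist = v0:inf,v1:inf,v2:12,v3:0,v4:inf,v5:1,v6:10
step 3: dist = v0:inf,v1:23,v2:12,v3:0,v4:inf,v5:1,v6:10
step 4: dist = v0:inf,v1:23,v2:12,v3:0,v4:inf,v5:1,v6:10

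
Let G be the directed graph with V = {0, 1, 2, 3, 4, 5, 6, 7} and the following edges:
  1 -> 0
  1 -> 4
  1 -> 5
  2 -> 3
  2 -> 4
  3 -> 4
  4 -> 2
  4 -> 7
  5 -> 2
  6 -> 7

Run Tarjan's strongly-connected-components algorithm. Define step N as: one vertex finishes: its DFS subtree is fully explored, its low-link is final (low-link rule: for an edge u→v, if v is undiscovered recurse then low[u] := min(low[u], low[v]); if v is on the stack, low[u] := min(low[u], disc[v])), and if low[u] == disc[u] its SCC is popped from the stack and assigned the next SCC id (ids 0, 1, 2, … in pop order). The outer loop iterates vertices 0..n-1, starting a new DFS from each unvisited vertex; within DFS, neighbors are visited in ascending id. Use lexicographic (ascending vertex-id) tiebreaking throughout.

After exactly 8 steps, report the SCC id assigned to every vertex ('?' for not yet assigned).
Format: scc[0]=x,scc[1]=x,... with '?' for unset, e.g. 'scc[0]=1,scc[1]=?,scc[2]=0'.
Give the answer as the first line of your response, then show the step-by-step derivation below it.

scc[0]=0,scc[1]=4,scc[2]=2,scc[3]=2,scc[4]=2,scc[5]=3,scc[6]=5,scc[7]=1

step 1: low=(low[0]=0,low[1]=?,low[2]=?,low[3]=?,low[4]=?,low[5]=?,low[6]=?,low[7]=?); scc=(scc[0]=0,scc[1]=?,scc[2]=?,scc[3]=?,scc[4]=?,scc[5]=?,scc[6]=?,scc[7]=?)
step 2: low=(low[0]=0,low[1]=1,low[2]=3,low[3]=2,low[4]=2,low[5]=?,low[6]=?,low[7]=?); scc=(scc[0]=0,scc[1]=?,scc[2]=?,scc[3]=?,scc[4]=?,scc[5]=?,scc[6]=?,scc[7]=?)
step 3: low=(low[0]=0,low[1]=1,low[2]=2,low[3]=2,low[4]=2,low[5]=?,low[6]=?,low[7]=?); scc=(scc[0]=0,scc[1]=?,scc[2]=?,scc[3]=?,scc[4]=?,scc[5]=?,scc[6]=?,scc[7]=?)
step 4: low=(low[0]=0,low[1]=1,low[2]=2,low[3]=2,low[4]=2,low[5]=?,low[6]=?,low[7]=5); scc=(scc[0]=0,scc[1]=?,scc[2]=?,scc[3]=?,scc[4]=?,scc[5]=?,scc[6]=?,scc[7]=1)
step 5: low=(low[0]=0,low[1]=1,low[2]=2,low[3]=2,low[4]=2,low[5]=?,low[6]=?,low[7]=5); scc=(scc[0]=0,scc[1]=?,scc[2]=2,scc[3]=2,scc[4]=2,scc[5]=?,scc[6]=?,scc[7]=1)
step 6: low=(low[0]=0,low[1]=1,low[2]=2,low[3]=2,low[4]=2,low[5]=6,low[6]=?,low[7]=5); scc=(scc[0]=0,scc[1]=?,scc[2]=2,scc[3]=2,scc[4]=2,scc[5]=3,scc[6]=?,scc[7]=1)
step 7: low=(low[0]=0,low[1]=1,low[2]=2,low[3]=2,low[4]=2,low[5]=6,low[6]=?,low[7]=5); scc=(scc[0]=0,scc[1]=4,scc[2]=2,scc[3]=2,scc[4]=2,scc[5]=3,scc[6]=?,scc[7]=1)
step 8: low=(low[0]=0,low[1]=1,low[2]=2,low[3]=2,low[4]=2,low[5]=6,low[6]=7,low[7]=5); scc=(scc[0]=0,scc[1]=4,scc[2]=2,scc[3]=2,scc[4]=2,scc[5]=3,scc[6]=5,scc[7]=1)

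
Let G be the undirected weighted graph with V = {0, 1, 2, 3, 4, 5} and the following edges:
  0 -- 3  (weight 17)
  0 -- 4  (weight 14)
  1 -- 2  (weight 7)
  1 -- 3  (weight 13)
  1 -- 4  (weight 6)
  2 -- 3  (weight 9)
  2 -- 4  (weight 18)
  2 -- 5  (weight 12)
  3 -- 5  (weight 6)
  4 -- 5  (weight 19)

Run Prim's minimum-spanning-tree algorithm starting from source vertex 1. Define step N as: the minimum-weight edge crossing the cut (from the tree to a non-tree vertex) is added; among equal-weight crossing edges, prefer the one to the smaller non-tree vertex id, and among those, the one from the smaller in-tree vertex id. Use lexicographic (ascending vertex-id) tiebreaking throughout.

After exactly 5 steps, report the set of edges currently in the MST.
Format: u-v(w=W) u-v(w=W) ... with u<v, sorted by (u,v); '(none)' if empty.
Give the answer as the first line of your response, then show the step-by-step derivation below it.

0-4(w=14) 1-2(w=7) 1-4(w=6) 2-3(w=9) 3-5(w=6)

step 1: add edge 1-4 (w=6); MST = {1-4(w=6)}
step 2: add edge 1-2 (w=7); MST = {1-2(w=7) 1-4(w=6)}
step 3: add edge 2-3 (w=9); MST = {1-2(w=7) 1-4(w=6) 2-3(w=9)}
step 4: add edge 3-5 (w=6); MST = {1-2(w=7) 1-4(w=6) 2-3(w=9) 3-5(w=6)}
step 5: add edge 0-4 (w=14); MST = {0-4(w=14) 1-2(w=7) 1-4(w=6) 2-3(w=9) 3-5(w=6)}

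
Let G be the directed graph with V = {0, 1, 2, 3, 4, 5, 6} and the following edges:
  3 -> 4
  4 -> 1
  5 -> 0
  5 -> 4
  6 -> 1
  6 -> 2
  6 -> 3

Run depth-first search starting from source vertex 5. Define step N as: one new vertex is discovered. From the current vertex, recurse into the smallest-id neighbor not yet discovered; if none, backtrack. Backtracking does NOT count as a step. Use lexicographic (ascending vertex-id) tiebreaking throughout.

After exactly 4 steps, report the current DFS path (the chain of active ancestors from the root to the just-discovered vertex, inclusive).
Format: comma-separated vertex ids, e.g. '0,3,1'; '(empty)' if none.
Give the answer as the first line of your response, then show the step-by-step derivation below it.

5,4,1

step 1: discover 5; path=5; order=5
step 2: discover 0; path=5>0; order=5,0
step 3: discover 4; path=5>4; order=5,0,4
step 4: discover 1; path=5>4>1; order=5,0,4,1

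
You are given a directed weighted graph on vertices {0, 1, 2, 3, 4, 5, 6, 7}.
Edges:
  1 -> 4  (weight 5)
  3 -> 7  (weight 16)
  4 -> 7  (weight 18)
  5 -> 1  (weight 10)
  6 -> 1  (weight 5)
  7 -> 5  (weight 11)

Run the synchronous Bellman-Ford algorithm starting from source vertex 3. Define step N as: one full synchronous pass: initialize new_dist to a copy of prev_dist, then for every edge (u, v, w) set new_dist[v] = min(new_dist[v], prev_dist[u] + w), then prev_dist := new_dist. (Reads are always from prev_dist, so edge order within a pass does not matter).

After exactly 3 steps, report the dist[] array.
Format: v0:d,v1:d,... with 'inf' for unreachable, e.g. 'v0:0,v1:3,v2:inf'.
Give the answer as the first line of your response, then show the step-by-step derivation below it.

v0:inf,v1:37,v2:inf,v3:0,v4:inf,v5:27,v6:inf,v7:16

step 1: dist = v0:inf,v1:inf,v2:inf,v3:0,v4:inf,v5:inf,v6:inf,v7:16
step 2: dist = v0:inf,v1:inf,v2:inf,v3:0,v4:inf,v5:27,v6:inf,v7:16
step 3: dist = v0:inf,v1:37,v2:inf,v3:0,v4:inf,v5:27,v6:inf,v7:16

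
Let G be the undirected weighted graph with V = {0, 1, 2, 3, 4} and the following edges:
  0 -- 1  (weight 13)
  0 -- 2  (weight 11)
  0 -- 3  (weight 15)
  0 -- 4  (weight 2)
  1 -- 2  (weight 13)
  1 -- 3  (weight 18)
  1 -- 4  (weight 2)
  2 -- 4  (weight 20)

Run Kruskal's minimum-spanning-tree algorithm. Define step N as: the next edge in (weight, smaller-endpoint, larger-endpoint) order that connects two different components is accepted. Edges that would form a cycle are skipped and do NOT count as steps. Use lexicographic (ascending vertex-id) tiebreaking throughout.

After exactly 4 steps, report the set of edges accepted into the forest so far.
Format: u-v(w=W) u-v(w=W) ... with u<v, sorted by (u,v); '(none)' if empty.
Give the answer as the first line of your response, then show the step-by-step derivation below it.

0-2(w=11) 0-3(w=15) 0-4(w=2) 1-4(w=2)

step 1: add edge 0-4 (w=2); MST = {0-4(w=2)}
step 2: add edge 1-4 (w=2); MST = {0-4(w=2) 1-4(w=2)}
step 3: add edge 0-2 (w=11); MST = {0-2(w=11) 0-4(w=2) 1-4(w=2)}
step 4: add edge 0-3 (w=15); MST = {0-2(w=11) 0-3(w=15) 0-4(w=2) 1-4(w=2)}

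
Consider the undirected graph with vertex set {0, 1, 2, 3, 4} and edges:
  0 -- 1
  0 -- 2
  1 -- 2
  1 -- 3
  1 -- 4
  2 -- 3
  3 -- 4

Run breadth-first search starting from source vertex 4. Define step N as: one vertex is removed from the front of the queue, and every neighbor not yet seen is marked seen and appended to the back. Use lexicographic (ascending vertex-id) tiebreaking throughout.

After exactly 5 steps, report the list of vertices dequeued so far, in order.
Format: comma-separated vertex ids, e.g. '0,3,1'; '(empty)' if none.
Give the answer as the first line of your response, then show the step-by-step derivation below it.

4,1,3,0,2

step 1: dequeue 4; queue=[1,3]; order=4
step 2: dequeue 1; queue=[3,0,2]; order=4,1
step 3: dequeue 3; queue=[0,2]; order=4,1,3
step 4: dequeue 0; queue=[2]; order=4,1,3,0
step 5: dequeue 2; queue=[(empty)]; order=4,1,3,0,2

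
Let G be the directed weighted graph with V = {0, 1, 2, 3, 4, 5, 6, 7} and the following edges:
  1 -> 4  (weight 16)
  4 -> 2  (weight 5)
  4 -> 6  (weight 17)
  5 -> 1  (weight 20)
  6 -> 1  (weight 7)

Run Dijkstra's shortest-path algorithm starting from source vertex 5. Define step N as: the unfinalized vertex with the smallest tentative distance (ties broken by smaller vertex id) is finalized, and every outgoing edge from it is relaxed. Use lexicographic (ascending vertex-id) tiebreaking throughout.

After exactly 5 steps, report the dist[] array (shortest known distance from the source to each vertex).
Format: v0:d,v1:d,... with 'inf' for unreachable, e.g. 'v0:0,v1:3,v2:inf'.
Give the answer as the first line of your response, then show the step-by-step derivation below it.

v0:inf,v1:20,v2:41,v3:inf,v4:36,v5:0,v6:53,v7:inf

step 1: dist = v0:inf,v1:20,v2:inf,v3:inf,v4:inf,v5:0,v6:inf,v7:inf
step 2: dist = v0:inf,v1:20,v2:inf,v3:inf,v4:36,v5:0,v6:inf,v7:inf
step 3: dist = v0:inf,v1:20,v2:41,v3:inf,v4:36,v5:0,v6:53,v7:inf
step 4: dist = v0:inf,v1:20,v2:41,v3:inf,v4:36,v5:0,v6:53,v7:inf
step 5: dist = v0:inf,v1:20,v2:41,v3:inf,v4:36,v5:0,v6:53,v7:inf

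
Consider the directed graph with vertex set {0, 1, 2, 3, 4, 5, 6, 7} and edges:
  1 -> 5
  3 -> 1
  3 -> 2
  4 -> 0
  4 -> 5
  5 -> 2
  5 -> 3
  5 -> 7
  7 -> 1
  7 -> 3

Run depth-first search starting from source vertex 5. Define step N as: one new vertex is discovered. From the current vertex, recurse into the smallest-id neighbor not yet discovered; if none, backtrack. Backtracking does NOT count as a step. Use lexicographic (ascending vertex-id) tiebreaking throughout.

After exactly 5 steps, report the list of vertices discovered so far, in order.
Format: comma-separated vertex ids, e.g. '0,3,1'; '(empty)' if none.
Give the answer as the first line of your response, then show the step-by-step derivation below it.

5,2,3,1,7

step 1: discover 5; path=5; order=5
step 2: discover 2; path=5>2; order=5,2
step 3: discover 3; path=5>3; order=5,2,3
step 4: discover 1; path=5>3>1; order=5,2,3,1
step 5: discover 7; path=5>7; order=5,2,3,1,7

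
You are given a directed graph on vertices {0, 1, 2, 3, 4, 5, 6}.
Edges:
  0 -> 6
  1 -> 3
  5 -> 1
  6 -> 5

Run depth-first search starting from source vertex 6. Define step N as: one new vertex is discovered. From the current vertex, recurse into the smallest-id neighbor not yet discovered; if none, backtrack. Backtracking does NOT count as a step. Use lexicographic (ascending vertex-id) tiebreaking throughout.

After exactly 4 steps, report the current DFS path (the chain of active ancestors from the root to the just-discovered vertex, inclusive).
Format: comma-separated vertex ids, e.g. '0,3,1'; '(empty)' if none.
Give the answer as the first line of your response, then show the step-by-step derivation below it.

6,5,1,3

step 1: discover 6; path=6; order=6
step 2: discover 5; path=6>5; order=6,5
step 3: discover 1; path=6>5>1; order=6,5,1
step 4: discover 3; path=6>5>1>3; order=6,5,1,3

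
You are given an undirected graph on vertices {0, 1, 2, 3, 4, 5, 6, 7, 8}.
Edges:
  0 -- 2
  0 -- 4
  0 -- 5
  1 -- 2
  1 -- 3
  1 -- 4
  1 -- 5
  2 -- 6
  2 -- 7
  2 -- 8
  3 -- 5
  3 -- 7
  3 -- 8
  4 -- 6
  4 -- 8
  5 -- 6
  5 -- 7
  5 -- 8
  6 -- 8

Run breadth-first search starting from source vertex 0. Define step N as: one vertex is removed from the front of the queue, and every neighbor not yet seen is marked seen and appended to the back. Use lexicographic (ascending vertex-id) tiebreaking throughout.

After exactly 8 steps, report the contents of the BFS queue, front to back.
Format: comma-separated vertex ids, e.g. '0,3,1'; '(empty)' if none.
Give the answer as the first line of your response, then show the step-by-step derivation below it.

3

step 1: dequeue 0; queue=[2,4,5]; order=0
step 2: dequeue 2; queue=[4,5,1,6,7,8]; order=0,2
step 3: dequeue 4; queue=[5,1,6,7,8]; order=0,2,4
step 4: dequeue 5; queue=[1,6,7,8,3]; order=0,2,4,5
step 5: dequeue 1; queue=[6,7,8,3]; order=0,2,4,5,1
step 6: dequeue 6; queue=[7,8,3]; order=0,2,4,5,1,6
step 7: dequeue 7; queue=[8,3]; order=0,2,4,5,1,6,7
step 8: dequeue 8; queue=[3]; order=0,2,4,5,1,6,7,8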